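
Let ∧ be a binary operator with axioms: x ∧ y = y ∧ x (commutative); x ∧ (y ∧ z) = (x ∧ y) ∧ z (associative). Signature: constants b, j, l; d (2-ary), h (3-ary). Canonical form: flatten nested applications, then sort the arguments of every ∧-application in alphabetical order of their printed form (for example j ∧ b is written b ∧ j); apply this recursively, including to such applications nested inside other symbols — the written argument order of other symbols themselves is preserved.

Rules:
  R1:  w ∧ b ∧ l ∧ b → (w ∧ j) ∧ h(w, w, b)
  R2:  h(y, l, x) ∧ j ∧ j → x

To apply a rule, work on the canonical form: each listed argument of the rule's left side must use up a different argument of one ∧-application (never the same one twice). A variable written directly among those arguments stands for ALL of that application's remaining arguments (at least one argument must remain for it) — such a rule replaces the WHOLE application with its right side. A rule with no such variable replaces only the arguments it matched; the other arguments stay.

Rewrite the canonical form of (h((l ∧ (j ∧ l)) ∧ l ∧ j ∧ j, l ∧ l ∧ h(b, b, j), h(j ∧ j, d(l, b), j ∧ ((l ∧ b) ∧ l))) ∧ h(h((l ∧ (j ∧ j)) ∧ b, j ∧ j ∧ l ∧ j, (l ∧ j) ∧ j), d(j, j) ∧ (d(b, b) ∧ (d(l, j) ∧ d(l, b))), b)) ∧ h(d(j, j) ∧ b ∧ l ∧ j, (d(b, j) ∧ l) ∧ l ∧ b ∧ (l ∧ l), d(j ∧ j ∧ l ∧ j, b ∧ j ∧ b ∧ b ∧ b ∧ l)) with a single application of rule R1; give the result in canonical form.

Answer: h(b ∧ d(j, j) ∧ j ∧ l, b ∧ d(b, j) ∧ l ∧ l ∧ l ∧ l, d(j ∧ j ∧ j ∧ l, b ∧ b ∧ h(b ∧ b ∧ j, b ∧ b ∧ j, b) ∧ j ∧ j)) ∧ h(h(b ∧ j ∧ j ∧ l, j ∧ j ∧ j ∧ l, j ∧ j ∧ l), d(b, b) ∧ d(j, j) ∧ d(l, b) ∧ d(l, j), b) ∧ h(j ∧ j ∧ j ∧ l ∧ l ∧ l, h(b, b, j) ∧ l ∧ l, h(j ∧ j, d(l, b), b ∧ j ∧ l ∧ l))

Derivation:
Canonical form:  h(b ∧ d(j, j) ∧ j ∧ l, b ∧ d(b, j) ∧ l ∧ l ∧ l ∧ l, d(j ∧ j ∧ j ∧ l, b ∧ b ∧ b ∧ b ∧ j ∧ l)) ∧ h(h(b ∧ j ∧ j ∧ l, j ∧ j ∧ j ∧ l, j ∧ j ∧ l), d(b, b) ∧ d(j, j) ∧ d(l, b) ∧ d(l, j), b) ∧ h(j ∧ j ∧ j ∧ l ∧ l ∧ l, h(b, b, j) ∧ l ∧ l, h(j ∧ j, d(l, b), b ∧ j ∧ l ∧ l))
R1 matches:  uses b, b, l;  w := b ∧ b ∧ j
The extension variable absorbs all remaining arguments, so the whole application is rewritten.
New term:  h(b ∧ d(j, j) ∧ j ∧ l, b ∧ d(b, j) ∧ l ∧ l ∧ l ∧ l, d(j ∧ j ∧ j ∧ l, b ∧ b ∧ h(b ∧ b ∧ j, b ∧ b ∧ j, b) ∧ j ∧ j)) ∧ h(h(b ∧ j ∧ j ∧ l, j ∧ j ∧ j ∧ l, j ∧ j ∧ l), d(b, b) ∧ d(j, j) ∧ d(l, b) ∧ d(l, j), b) ∧ h(j ∧ j ∧ j ∧ l ∧ l ∧ l, h(b, b, j) ∧ l ∧ l, h(j ∧ j, d(l, b), b ∧ j ∧ l ∧ l))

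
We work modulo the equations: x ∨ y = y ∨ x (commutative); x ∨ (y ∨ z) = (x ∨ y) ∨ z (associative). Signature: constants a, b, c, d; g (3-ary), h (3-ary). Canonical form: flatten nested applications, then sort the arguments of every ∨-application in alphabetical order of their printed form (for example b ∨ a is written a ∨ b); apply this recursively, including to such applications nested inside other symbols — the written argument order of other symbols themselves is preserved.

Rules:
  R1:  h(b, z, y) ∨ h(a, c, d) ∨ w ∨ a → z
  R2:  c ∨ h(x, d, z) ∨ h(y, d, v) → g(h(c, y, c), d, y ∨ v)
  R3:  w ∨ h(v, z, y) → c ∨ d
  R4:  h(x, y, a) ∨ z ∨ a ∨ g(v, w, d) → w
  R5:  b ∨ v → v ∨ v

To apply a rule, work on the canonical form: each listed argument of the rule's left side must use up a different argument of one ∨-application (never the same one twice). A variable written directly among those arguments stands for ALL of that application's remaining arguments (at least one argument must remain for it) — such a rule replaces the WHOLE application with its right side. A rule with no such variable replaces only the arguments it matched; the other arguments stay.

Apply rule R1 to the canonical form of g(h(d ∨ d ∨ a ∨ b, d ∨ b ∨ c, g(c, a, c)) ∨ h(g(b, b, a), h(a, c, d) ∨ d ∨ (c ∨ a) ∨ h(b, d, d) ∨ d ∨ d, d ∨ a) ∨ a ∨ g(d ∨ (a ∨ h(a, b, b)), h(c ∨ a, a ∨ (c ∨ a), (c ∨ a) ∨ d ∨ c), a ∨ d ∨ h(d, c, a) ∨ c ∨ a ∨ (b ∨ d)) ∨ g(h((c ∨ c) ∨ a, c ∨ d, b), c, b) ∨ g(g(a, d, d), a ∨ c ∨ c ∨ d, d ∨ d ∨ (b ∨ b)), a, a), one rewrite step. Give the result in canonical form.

Canonical form:  g(a ∨ g(a ∨ d ∨ h(a, b, b), h(a ∨ c, a ∨ a ∨ c, a ∨ c ∨ c ∨ d), a ∨ a ∨ b ∨ c ∨ d ∨ d ∨ h(d, c, a)) ∨ g(g(a, d, d), a ∨ c ∨ c ∨ d, b ∨ b ∨ d ∨ d) ∨ g(h(a ∨ c ∨ c, c ∨ d, b), c, b) ∨ h(a ∨ b ∨ d ∨ d, b ∨ c ∨ d, g(c, a, c)) ∨ h(g(b, b, a), a ∨ c ∨ d ∨ d ∨ d ∨ h(a, c, d) ∨ h(b, d, d), a ∨ d), a, a)
Apply R1:  consuming a, h(a, c, d), h(b, d, d);  w := c ∨ d ∨ d ∨ d, y := d, z := d
The variable takes the whole remainder — replace the entire application.
Result:  g(a ∨ g(a ∨ d ∨ h(a, b, b), h(a ∨ c, a ∨ a ∨ c, a ∨ c ∨ c ∨ d), a ∨ a ∨ b ∨ c ∨ d ∨ d ∨ h(d, c, a)) ∨ g(g(a, d, d), a ∨ c ∨ c ∨ d, b ∨ b ∨ d ∨ d) ∨ g(h(a ∨ c ∨ c, c ∨ d, b), c, b) ∨ h(a ∨ b ∨ d ∨ d, b ∨ c ∨ d, g(c, a, c)) ∨ h(g(b, b, a), d, a ∨ d), a, a)

Answer: g(a ∨ g(a ∨ d ∨ h(a, b, b), h(a ∨ c, a ∨ a ∨ c, a ∨ c ∨ c ∨ d), a ∨ a ∨ b ∨ c ∨ d ∨ d ∨ h(d, c, a)) ∨ g(g(a, d, d), a ∨ c ∨ c ∨ d, b ∨ b ∨ d ∨ d) ∨ g(h(a ∨ c ∨ c, c ∨ d, b), c, b) ∨ h(a ∨ b ∨ d ∨ d, b ∨ c ∨ d, g(c, a, c)) ∨ h(g(b, b, a), d, a ∨ d), a, a)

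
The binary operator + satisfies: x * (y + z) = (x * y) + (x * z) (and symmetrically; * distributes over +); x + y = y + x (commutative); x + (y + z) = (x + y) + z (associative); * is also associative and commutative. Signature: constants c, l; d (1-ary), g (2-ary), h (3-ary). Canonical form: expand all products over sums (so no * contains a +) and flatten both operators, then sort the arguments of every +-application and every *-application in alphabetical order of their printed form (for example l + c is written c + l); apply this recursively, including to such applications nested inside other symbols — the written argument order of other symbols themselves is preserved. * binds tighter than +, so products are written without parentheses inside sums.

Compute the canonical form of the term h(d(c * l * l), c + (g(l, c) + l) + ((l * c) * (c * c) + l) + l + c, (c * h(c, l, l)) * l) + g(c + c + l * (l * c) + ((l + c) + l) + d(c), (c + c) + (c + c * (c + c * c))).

Answer: g(c + c + c + c * l * l + d(c) + l + l, c + c + c + c * c + c * c * c) + h(d(c * l * l), c + c + c * c * c * l + g(l, c) + l + l + l, c * h(c, l, l) * l)

Derivation:
Distribute:  h(d(c * l * l), c + c + c * c * c * l + g(l, c) + l + l + l, c * h(c, l, l) * l) + g(c + c + c + c * l * l + d(c) + l + l, c + c + c + c * c + c * c * c)
Sort:  g(c + c + c + c * l * l + d(c) + l + l, c + c + c + c * c + c * c * c) + h(d(c * l * l), c + c + c * c * c * l + g(l, c) + l + l + l, c * h(c, l, l) * l)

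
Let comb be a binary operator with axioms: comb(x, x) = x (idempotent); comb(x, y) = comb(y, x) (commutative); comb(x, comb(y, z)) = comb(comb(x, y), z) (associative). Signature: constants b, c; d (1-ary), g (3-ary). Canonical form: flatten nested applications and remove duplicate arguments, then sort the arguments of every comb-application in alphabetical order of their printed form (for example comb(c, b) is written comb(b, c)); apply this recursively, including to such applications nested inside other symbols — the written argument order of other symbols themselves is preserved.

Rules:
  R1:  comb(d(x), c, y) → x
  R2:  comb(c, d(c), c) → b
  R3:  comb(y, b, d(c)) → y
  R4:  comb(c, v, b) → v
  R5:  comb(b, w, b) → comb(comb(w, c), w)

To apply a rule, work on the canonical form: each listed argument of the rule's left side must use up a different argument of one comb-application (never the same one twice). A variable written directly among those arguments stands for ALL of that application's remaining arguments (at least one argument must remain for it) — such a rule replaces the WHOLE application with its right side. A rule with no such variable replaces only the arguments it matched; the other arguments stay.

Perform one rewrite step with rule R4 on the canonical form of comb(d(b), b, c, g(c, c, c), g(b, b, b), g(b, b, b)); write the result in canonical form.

Canonical form:  comb(b, c, d(b), g(b, b, b), g(c, c, c))
Apply R4:  consuming b, c;  v := comb(d(b), g(b, b, b), g(c, c, c))
Every leftover argument binds to the variable; the entire application is replaced.
Giving:  comb(d(b), g(b, b, b), g(c, c, c))

Answer: comb(d(b), g(b, b, b), g(c, c, c))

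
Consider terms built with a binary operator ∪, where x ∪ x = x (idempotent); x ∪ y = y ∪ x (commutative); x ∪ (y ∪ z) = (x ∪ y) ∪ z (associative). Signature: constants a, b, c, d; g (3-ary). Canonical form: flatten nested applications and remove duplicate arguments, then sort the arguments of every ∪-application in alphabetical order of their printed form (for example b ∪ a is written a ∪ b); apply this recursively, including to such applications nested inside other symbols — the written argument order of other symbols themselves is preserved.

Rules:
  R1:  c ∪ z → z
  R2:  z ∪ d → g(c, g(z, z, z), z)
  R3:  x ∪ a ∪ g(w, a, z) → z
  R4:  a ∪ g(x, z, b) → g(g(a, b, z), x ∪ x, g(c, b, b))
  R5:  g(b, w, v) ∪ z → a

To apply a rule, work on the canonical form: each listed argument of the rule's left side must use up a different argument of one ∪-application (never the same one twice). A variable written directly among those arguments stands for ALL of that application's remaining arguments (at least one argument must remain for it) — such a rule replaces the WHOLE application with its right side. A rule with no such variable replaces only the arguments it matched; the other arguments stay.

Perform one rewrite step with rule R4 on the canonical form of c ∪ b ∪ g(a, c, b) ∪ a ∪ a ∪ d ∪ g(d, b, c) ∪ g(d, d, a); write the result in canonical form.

Answer: b ∪ c ∪ d ∪ g(d, b, c) ∪ g(d, d, a) ∪ g(g(a, b, c), a, g(c, b, b))

Derivation:
Canonical form:  a ∪ b ∪ c ∪ d ∪ g(a, c, b) ∪ g(d, b, c) ∪ g(d, d, a)
Apply R4:  consuming a, g(a, c, b);  x := a, z := c
Result:  b ∪ c ∪ d ∪ g(d, b, c) ∪ g(d, d, a) ∪ g(g(a, b, c), a, g(c, b, b))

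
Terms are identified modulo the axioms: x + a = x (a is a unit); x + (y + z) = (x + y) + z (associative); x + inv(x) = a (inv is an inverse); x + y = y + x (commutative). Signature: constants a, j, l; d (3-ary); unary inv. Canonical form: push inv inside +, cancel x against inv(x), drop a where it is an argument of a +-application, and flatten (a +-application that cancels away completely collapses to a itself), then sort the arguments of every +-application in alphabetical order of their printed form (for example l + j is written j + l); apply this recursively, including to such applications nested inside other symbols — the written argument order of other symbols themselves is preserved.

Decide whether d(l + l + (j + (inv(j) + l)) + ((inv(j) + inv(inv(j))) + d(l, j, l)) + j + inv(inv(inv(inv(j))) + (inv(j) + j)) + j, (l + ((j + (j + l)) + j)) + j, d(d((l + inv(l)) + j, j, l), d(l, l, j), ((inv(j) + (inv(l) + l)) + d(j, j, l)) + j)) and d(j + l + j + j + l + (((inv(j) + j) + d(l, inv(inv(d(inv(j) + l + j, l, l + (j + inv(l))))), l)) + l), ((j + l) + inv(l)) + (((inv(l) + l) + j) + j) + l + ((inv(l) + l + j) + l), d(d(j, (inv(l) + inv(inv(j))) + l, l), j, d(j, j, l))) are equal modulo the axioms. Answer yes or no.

Left:  d(l + l + (j + (inv(j) + l)) + ((inv(j) + inv(inv(j))) + d(l, j, l)) + j + inv(inv(inv(inv(j))) + (inv(j) + j)) + j, (l + ((j + (j + l)) + j)) + j, d(d((l + inv(l)) + j, j, l), d(l, l, j), ((inv(j) + (inv(l) + l)) + d(j, j, l)) + j))
  Work inside:  l + l + (j + (inv(j) + l)) + ((inv(j) + inv(inv(j))) + d(l, j, l)) + j + inv(inv(inv(inv(j))) + (inv(j) + j)) + j
  Push inv inside:  distribute inv over + and collapse double inv
  Combine occurrences:  l + l + l + j + j + j + d(l, j, l)
  Order the arguments:  d(l, j, l) + j + j + j + l + l + l
  Reassemble:  d(d(l, j, l) + j + j + j + l + l + l, j + j + j + j + l + l, d(d(j, j, l), d(l, l, j), d(j, j, l)))
Right:  d(j + l + j + j + l + (((inv(j) + j) + d(l, inv(inv(d(inv(j) + l + j, l, l + (j + inv(l))))), l)) + l), ((j + l) + inv(l)) + (((inv(l) + l) + j) + j) + l + ((inv(l) + l + j) + l), d(d(j, (inv(l) + inv(inv(j))) + l, l), j, d(j, j, l)))
  Descend into:  j + l + j + j + l + (((inv(j) + j) + d(l, inv(inv(d(inv(j) + l + j, l, l + (j + inv(l))))), l)) + l)
  Push inv inside:  distribute inv over + and collapse double inv
  Collect:  j + j + j + l + l + l + d(l, d(l, l, j), l)
  Sort:  d(l, d(l, l, j), l) + j + j + j + l + l + l
  Put back:  d(d(l, d(l, l, j), l) + j + j + j + l + l + l, j + j + j + j + l + l, d(d(j, j, l), j, d(j, j, l)))

Answer: no — d(d(l, j, l) + j + j + j + l + l + l, j + j + j + j + l + l, d(d(j, j, l), d(l, l, j), d(j, j, l))) vs d(d(l, d(l, l, j), l) + j + j + j + l + l + l, j + j + j + j + l + l, d(d(j, j, l), j, d(j, j, l)))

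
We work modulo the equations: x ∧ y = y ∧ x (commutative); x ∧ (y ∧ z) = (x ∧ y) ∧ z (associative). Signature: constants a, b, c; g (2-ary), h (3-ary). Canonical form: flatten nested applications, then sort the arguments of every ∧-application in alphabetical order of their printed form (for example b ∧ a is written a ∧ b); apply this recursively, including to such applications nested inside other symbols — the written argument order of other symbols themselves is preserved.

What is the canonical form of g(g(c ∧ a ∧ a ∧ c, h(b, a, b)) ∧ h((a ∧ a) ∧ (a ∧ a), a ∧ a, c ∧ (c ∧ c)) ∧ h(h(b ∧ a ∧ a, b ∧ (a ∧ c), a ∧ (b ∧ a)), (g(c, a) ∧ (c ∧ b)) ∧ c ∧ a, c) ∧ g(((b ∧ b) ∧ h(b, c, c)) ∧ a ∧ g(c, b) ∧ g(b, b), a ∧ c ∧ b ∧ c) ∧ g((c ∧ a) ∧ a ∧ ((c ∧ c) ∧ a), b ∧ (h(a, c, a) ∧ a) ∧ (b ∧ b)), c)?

Descend into:  g(c ∧ a ∧ a ∧ c, h(b, a, b)) ∧ h((a ∧ a) ∧ (a ∧ a), a ∧ a, c ∧ (c ∧ c)) ∧ h(h(b ∧ a ∧ a, b ∧ (a ∧ c), a ∧ (b ∧ a)), (g(c, a) ∧ (c ∧ b)) ∧ c ∧ a, c) ∧ g(((b ∧ b) ∧ h(b, c, c)) ∧ a ∧ g(c, b) ∧ g(b, b), a ∧ c ∧ b ∧ c) ∧ g((c ∧ a) ∧ a ∧ ((c ∧ c) ∧ a), b ∧ (h(a, c, a) ∧ a) ∧ (b ∧ b))
Inside:  g(c ∧ a ∧ a ∧ c, h(b, a, b))  →  g(a ∧ a ∧ c ∧ c, h(b, a, b))
Simplify inside:  h((a ∧ a) ∧ (a ∧ a), a ∧ a, c ∧ (c ∧ c))  →  h(a ∧ a ∧ a ∧ a, a ∧ a, c ∧ c ∧ c)
Simplify inside:  h(h(b ∧ a ∧ a, b ∧ (a ∧ c), a ∧ (b ∧ a)), (g(c, a) ∧ (c ∧ b)) ∧ c ∧ a, c)  →  h(h(a ∧ a ∧ b, a ∧ b ∧ c, a ∧ a ∧ b), a ∧ b ∧ c ∧ c ∧ g(c, a), c)
Sort arguments:  g(a ∧ a ∧ a ∧ c ∧ c ∧ c, a ∧ b ∧ b ∧ b ∧ h(a, c, a)) ∧ g(a ∧ a ∧ c ∧ c, h(b, a, b)) ∧ g(a ∧ b ∧ b ∧ g(b, b) ∧ g(c, b) ∧ h(b, c, c), a ∧ b ∧ c ∧ c) ∧ h(a ∧ a ∧ a ∧ a, a ∧ a, c ∧ c ∧ c) ∧ h(h(a ∧ a ∧ b, a ∧ b ∧ c, a ∧ a ∧ b), a ∧ b ∧ c ∧ c ∧ g(c, a), c)
Put back:  g(g(a ∧ a ∧ a ∧ c ∧ c ∧ c, a ∧ b ∧ b ∧ b ∧ h(a, c, a)) ∧ g(a ∧ a ∧ c ∧ c, h(b, a, b)) ∧ g(a ∧ b ∧ b ∧ g(b, b) ∧ g(c, b) ∧ h(b, c, c), a ∧ b ∧ c ∧ c) ∧ h(a ∧ a ∧ a ∧ a, a ∧ a, c ∧ c ∧ c) ∧ h(h(a ∧ a ∧ b, a ∧ b ∧ c, a ∧ a ∧ b), a ∧ b ∧ c ∧ c ∧ g(c, a), c), c)

Answer: g(g(a ∧ a ∧ a ∧ c ∧ c ∧ c, a ∧ b ∧ b ∧ b ∧ h(a, c, a)) ∧ g(a ∧ a ∧ c ∧ c, h(b, a, b)) ∧ g(a ∧ b ∧ b ∧ g(b, b) ∧ g(c, b) ∧ h(b, c, c), a ∧ b ∧ c ∧ c) ∧ h(a ∧ a ∧ a ∧ a, a ∧ a, c ∧ c ∧ c) ∧ h(h(a ∧ a ∧ b, a ∧ b ∧ c, a ∧ a ∧ b), a ∧ b ∧ c ∧ c ∧ g(c, a), c), c)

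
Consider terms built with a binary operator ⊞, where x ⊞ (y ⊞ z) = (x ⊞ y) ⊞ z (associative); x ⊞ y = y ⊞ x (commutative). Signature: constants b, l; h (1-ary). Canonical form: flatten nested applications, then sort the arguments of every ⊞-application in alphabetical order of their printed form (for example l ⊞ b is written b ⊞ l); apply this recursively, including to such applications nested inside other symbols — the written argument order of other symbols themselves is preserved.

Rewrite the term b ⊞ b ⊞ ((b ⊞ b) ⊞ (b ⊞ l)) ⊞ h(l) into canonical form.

Merge nested applications:  b ⊞ b ⊞ b ⊞ b ⊞ b ⊞ l ⊞ h(l)
Order the arguments:  b ⊞ b ⊞ b ⊞ b ⊞ b ⊞ h(l) ⊞ l

Answer: b ⊞ b ⊞ b ⊞ b ⊞ b ⊞ h(l) ⊞ l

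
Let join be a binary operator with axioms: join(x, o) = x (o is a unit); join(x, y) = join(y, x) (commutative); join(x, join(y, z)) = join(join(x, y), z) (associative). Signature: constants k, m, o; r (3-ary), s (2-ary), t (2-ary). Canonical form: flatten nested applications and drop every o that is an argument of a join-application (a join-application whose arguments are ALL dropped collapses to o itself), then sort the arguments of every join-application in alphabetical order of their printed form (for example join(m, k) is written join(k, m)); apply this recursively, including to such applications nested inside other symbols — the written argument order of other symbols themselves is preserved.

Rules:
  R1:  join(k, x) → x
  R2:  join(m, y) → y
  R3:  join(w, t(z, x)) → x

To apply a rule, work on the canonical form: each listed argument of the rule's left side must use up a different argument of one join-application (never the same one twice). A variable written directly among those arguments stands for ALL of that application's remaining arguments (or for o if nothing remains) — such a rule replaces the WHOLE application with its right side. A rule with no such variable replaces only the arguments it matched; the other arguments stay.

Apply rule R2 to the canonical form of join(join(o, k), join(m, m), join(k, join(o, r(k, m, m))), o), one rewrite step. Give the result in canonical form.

Answer: join(k, k, m, r(k, m, m))

Derivation:
Canonical form:  join(k, k, m, m, r(k, m, m))
Match R2:  consume m;  y := join(k, k, m, r(k, m, m))
The extension variable absorbs all remaining arguments, so the whole application is rewritten.
New term:  join(k, k, m, r(k, m, m))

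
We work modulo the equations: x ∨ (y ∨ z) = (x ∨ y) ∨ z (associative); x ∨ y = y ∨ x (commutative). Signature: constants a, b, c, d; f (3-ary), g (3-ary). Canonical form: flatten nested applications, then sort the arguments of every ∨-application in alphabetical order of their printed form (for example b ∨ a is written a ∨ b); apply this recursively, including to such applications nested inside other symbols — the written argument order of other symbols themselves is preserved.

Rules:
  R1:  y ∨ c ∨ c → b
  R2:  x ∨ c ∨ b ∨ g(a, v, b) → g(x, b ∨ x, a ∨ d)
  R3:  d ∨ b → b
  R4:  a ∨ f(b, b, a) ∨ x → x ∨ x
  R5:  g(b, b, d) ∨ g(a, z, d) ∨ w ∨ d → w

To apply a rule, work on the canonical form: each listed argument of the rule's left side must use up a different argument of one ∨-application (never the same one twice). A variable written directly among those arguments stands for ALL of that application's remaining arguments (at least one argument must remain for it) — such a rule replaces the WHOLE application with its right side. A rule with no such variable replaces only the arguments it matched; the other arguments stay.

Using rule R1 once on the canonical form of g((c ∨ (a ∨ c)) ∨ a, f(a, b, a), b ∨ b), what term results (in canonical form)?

Canonical form:  g(a ∨ a ∨ c ∨ c, f(a, b, a), b ∨ b)
Apply R1:  consuming c, c;  y := a ∨ a
The variable takes the whole remainder — replace the entire application.
Result:  g(b, f(a, b, a), b ∨ b)

Answer: g(b, f(a, b, a), b ∨ b)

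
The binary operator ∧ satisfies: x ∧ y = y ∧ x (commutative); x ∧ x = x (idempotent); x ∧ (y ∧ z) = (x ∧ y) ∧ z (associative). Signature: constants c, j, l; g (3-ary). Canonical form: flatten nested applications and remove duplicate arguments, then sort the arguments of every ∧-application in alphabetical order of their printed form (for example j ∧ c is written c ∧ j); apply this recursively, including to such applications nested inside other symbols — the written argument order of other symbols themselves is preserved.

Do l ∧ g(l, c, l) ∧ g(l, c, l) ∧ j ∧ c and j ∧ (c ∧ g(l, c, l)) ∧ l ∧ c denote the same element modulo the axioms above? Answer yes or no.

Left:  l ∧ g(l, c, l) ∧ g(l, c, l) ∧ j ∧ c
  Idempotence:  drop duplicate g(l, c, l)
  Sort:  c ∧ g(l, c, l) ∧ j ∧ l
Right:  j ∧ (c ∧ g(l, c, l)) ∧ l ∧ c
  Flatten:  j ∧ c ∧ g(l, c, l) ∧ l ∧ c
  Drop duplicates:  drop duplicate c
  Order the arguments:  c ∧ g(l, c, l) ∧ j ∧ l

Answer: yes — both canonical forms are c ∧ g(l, c, l) ∧ j ∧ l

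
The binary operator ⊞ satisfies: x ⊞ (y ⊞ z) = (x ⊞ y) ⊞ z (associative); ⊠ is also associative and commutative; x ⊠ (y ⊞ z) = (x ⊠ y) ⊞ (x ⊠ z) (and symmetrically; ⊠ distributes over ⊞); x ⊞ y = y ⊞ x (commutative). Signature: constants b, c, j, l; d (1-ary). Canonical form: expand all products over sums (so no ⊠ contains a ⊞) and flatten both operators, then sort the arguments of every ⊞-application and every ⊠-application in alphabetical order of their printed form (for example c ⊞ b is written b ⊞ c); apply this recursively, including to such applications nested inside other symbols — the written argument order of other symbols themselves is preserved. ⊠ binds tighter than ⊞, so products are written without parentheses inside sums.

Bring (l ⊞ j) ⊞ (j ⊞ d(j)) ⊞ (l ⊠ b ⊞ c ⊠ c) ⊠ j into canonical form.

Answer: b ⊠ j ⊠ l ⊞ c ⊠ c ⊠ j ⊞ d(j) ⊞ j ⊞ j ⊞ l

Derivation:
Expand products over sums:  l ⊞ j ⊞ j ⊞ d(j) ⊞ b ⊠ j ⊠ l ⊞ c ⊠ c ⊠ j
Order the arguments:  b ⊠ j ⊠ l ⊞ c ⊠ c ⊠ j ⊞ d(j) ⊞ j ⊞ j ⊞ l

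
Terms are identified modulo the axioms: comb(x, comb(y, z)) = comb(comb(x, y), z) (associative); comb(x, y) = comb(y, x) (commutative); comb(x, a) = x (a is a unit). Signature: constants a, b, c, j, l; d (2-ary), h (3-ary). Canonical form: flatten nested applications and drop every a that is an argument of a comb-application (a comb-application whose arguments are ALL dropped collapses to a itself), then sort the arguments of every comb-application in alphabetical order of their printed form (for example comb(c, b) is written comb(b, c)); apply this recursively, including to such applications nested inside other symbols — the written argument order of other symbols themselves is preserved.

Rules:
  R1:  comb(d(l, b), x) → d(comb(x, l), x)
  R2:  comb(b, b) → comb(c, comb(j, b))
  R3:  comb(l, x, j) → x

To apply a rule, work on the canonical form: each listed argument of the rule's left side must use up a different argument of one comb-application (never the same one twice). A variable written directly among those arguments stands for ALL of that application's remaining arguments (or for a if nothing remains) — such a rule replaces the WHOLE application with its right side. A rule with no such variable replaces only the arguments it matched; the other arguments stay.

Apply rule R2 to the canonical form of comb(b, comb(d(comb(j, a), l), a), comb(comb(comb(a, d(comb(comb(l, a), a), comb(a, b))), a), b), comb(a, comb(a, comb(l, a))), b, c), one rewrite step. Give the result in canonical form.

Canonical form:  comb(b, b, b, c, d(j, l), d(l, b), l)
Apply R2:  consuming b, b
Result:  comb(b, b, c, c, d(j, l), d(l, b), j, l)

Answer: comb(b, b, c, c, d(j, l), d(l, b), j, l)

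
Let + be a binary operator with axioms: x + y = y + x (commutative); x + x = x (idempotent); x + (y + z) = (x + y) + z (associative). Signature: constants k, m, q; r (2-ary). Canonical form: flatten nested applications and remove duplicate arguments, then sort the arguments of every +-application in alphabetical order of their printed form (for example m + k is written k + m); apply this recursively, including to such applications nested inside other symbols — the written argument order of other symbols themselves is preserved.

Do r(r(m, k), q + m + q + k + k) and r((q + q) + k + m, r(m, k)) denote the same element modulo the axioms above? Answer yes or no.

Answer: no — r(r(m, k), k + m + q) vs r(k + m + q, r(m, k))

Derivation:
Left:  r(r(m, k), q + m + q + k + k)
  Work inside:  q + m + q + k + k
  Idempotence:  drop duplicate q, k
  Sort:  k + m + q
  Reassemble:  r(r(m, k), k + m + q)
Right:  r((q + q) + k + m, r(m, k))
  Descend into:  (q + q) + k + m
  Merge nested applications:  q + q + k + m
  Idempotence:  drop duplicate q
  Sort:  k + m + q
  Rebuild:  r(k + m + q, r(m, k))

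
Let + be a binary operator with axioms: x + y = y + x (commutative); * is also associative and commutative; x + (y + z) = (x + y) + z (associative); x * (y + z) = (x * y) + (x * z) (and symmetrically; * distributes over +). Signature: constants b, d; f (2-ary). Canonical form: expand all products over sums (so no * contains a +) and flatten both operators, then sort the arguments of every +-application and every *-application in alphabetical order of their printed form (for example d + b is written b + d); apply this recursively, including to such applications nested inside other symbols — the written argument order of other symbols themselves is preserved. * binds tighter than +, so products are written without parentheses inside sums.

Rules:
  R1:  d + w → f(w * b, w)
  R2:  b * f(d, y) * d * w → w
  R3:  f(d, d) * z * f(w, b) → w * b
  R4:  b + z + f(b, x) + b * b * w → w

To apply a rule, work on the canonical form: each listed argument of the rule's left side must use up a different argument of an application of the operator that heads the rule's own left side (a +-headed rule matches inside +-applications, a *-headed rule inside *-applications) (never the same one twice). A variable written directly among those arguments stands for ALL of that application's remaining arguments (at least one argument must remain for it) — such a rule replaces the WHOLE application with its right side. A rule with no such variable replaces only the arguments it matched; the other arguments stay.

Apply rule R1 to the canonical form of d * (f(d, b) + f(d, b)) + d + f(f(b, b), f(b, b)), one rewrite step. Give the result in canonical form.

Answer: f(b * d * f(d, b) + b * d * f(d, b) + b * f(f(b, b), f(b, b)), d * f(d, b) + d * f(d, b) + f(f(b, b), f(b, b)))

Derivation:
Canonical form:  d + d * f(d, b) + d * f(d, b) + f(f(b, b), f(b, b))
Match R1:  consume d;  w := d * f(d, b) + d * f(d, b) + f(f(b, b), f(b, b))
The variable takes the whole remainder — replace the entire application.
Giving:  f(b * d * f(d, b) + b * d * f(d, b) + b * f(f(b, b), f(b, b)), d * f(d, b) + d * f(d, b) + f(f(b, b), f(b, b)))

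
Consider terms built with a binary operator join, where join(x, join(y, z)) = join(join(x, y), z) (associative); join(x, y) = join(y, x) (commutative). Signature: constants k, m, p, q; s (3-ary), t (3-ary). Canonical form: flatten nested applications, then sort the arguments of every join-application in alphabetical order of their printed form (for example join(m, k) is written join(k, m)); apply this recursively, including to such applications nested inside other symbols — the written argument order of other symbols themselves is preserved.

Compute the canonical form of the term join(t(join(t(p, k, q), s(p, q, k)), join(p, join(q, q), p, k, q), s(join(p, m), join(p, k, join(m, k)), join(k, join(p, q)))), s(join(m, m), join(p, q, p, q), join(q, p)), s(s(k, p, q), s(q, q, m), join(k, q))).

Answer: join(s(join(m, m), join(p, p, q, q), join(p, q)), s(s(k, p, q), s(q, q, m), join(k, q)), t(join(s(p, q, k), t(p, k, q)), join(k, p, p, q, q, q), s(join(m, p), join(k, k, m, p), join(k, p, q))))

Derivation:
Inside:  t(join(t(p, k, q), s(p, q, k)), join(p, join(q, q), p, k, q), s(join(p, m), join(p, k, join(m, k)), join(k, join(p, q))))  →  t(join(s(p, q, k), t(p, k, q)), join(k, p, p, q, q, q), s(join(m, p), join(k, k, m, p), join(k, p, q)))
Inside:  s(join(m, m), join(p, q, p, q), join(q, p))  →  s(join(m, m), join(p, p, q, q), join(p, q))
Order the arguments:  join(s(join(m, m), join(p, p, q, q), join(p, q)), s(s(k, p, q), s(q, q, m), join(k, q)), t(join(s(p, q, k), t(p, k, q)), join(k, p, p, q, q, q), s(join(m, p), join(k, k, m, p), join(k, p, q))))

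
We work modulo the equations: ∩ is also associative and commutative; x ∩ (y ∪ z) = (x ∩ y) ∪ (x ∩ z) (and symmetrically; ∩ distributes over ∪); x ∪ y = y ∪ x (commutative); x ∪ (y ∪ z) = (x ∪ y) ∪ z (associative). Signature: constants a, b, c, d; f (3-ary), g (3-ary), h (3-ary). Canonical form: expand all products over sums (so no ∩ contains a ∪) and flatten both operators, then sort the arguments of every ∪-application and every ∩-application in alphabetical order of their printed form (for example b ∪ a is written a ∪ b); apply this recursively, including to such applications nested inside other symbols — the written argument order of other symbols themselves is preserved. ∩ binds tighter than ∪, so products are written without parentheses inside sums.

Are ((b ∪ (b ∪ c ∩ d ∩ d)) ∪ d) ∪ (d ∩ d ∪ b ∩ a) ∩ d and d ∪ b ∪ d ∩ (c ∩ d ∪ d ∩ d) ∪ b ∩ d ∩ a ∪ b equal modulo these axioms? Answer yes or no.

Answer: yes — both canonical forms are a ∩ b ∩ d ∪ b ∪ b ∪ c ∩ d ∩ d ∪ d ∪ d ∩ d ∩ d

Derivation:
Left:  ((b ∪ (b ∪ c ∩ d ∩ d)) ∪ d) ∪ (d ∩ d ∪ b ∩ a) ∩ d
  Expand products over sums:  b ∪ b ∪ c ∩ d ∩ d ∪ d ∪ d ∩ d ∩ d ∪ a ∩ b ∩ d
  Sort:  a ∩ b ∩ d ∪ b ∪ b ∪ c ∩ d ∩ d ∪ d ∪ d ∩ d ∩ d
Right:  d ∪ b ∪ d ∩ (c ∩ d ∪ d ∩ d) ∪ b ∩ d ∩ a ∪ b
  Expand products over sums:  d ∪ b ∪ c ∩ d ∩ d ∪ d ∩ d ∩ d ∪ a ∩ b ∩ d ∪ b
  Sort arguments:  a ∩ b ∩ d ∪ b ∪ b ∪ c ∩ d ∩ d ∪ d ∪ d ∩ d ∩ d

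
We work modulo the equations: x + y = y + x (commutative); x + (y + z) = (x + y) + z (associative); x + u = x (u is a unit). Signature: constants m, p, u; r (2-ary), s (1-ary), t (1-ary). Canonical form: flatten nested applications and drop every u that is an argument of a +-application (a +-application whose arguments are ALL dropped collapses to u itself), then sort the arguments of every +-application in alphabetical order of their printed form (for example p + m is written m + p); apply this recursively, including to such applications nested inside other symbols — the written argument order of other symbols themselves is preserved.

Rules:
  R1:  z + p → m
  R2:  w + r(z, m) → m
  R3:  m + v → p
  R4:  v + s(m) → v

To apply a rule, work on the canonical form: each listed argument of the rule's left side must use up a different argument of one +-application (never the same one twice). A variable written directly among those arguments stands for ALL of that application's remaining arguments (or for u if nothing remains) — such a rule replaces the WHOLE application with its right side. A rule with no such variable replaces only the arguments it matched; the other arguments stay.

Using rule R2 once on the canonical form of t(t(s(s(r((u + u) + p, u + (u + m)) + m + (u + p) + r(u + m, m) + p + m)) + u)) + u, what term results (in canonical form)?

Answer: t(t(s(s(m))))

Derivation:
Canonical form:  t(t(s(s(m + m + p + p + r(m, m) + r(p, m)))))
R2 matches:  uses r(m, m);  w := m + m + p + p + r(p, m), z := m
Every leftover argument binds to the variable; the entire application is replaced.
Result:  t(t(s(s(m))))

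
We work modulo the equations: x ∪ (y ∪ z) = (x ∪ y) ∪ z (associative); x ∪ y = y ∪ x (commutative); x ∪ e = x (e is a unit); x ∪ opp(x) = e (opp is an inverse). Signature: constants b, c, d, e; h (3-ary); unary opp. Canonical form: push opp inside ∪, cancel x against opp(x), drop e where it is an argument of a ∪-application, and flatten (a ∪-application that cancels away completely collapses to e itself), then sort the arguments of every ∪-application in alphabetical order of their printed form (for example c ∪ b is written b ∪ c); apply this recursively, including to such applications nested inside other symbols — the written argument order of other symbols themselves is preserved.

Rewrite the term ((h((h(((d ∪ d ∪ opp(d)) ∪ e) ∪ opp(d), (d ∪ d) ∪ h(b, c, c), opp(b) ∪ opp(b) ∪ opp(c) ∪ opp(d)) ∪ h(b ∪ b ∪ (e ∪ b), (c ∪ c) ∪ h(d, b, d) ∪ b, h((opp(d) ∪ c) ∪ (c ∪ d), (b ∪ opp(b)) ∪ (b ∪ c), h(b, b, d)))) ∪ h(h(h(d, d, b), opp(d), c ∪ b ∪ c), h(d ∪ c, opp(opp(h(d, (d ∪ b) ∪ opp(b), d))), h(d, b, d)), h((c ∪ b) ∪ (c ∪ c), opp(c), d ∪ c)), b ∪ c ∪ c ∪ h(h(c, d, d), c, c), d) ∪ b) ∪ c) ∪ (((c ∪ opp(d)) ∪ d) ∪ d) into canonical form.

Push opp inside:  distribute opp over ∪ and collapse double opp
Collect:  h(h(b ∪ b ∪ b, b ∪ c ∪ c ∪ h(d, b, d), h(c ∪ c, b ∪ c, h(b, b, d))) ∪ h(e, d ∪ d ∪ h(b, c, c), opp(b) ∪ opp(b) ∪ opp(c) ∪ opp(d)) ∪ h(h(h(d, d, b), opp(d), b ∪ c ∪ c), h(c ∪ d, h(d, d, d), h(d, b, d)), h(b ∪ c ∪ c ∪ c, opp(c), c ∪ d)), b ∪ c ∪ c ∪ h(h(c, d, d), c, c), d) ∪ b ∪ c ∪ c ∪ d
Sort:  b ∪ c ∪ c ∪ d ∪ h(h(b ∪ b ∪ b, b ∪ c ∪ c ∪ h(d, b, d), h(c ∪ c, b ∪ c, h(b, b, d))) ∪ h(e, d ∪ d ∪ h(b, c, c), opp(b) ∪ opp(b) ∪ opp(c) ∪ opp(d)) ∪ h(h(h(d, d, b), opp(d), b ∪ c ∪ c), h(c ∪ d, h(d, d, d), h(d, b, d)), h(b ∪ c ∪ c ∪ c, opp(c), c ∪ d)), b ∪ c ∪ c ∪ h(h(c, d, d), c, c), d)

Answer: b ∪ c ∪ c ∪ d ∪ h(h(b ∪ b ∪ b, b ∪ c ∪ c ∪ h(d, b, d), h(c ∪ c, b ∪ c, h(b, b, d))) ∪ h(e, d ∪ d ∪ h(b, c, c), opp(b) ∪ opp(b) ∪ opp(c) ∪ opp(d)) ∪ h(h(h(d, d, b), opp(d), b ∪ c ∪ c), h(c ∪ d, h(d, d, d), h(d, b, d)), h(b ∪ c ∪ c ∪ c, opp(c), c ∪ d)), b ∪ c ∪ c ∪ h(h(c, d, d), c, c), d)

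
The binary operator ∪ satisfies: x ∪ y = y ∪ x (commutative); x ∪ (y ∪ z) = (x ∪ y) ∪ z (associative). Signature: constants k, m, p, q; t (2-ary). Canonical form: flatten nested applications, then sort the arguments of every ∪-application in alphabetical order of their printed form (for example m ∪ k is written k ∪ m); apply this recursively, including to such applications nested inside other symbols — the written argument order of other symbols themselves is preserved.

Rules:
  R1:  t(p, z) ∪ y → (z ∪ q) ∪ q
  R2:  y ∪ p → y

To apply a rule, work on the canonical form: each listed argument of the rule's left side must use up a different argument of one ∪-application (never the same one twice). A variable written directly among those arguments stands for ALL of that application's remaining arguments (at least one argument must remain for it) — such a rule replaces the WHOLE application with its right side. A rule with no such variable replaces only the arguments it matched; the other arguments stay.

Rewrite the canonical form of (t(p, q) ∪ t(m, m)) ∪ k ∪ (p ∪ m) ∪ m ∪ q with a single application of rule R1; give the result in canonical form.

Answer: q ∪ q ∪ q

Derivation:
Canonical form:  k ∪ m ∪ m ∪ p ∪ q ∪ t(m, m) ∪ t(p, q)
R1 matches:  uses t(p, q);  y := k ∪ m ∪ m ∪ p ∪ q ∪ t(m, m), z := q
The variable takes the whole remainder — replace the entire application.
New term:  q ∪ q ∪ q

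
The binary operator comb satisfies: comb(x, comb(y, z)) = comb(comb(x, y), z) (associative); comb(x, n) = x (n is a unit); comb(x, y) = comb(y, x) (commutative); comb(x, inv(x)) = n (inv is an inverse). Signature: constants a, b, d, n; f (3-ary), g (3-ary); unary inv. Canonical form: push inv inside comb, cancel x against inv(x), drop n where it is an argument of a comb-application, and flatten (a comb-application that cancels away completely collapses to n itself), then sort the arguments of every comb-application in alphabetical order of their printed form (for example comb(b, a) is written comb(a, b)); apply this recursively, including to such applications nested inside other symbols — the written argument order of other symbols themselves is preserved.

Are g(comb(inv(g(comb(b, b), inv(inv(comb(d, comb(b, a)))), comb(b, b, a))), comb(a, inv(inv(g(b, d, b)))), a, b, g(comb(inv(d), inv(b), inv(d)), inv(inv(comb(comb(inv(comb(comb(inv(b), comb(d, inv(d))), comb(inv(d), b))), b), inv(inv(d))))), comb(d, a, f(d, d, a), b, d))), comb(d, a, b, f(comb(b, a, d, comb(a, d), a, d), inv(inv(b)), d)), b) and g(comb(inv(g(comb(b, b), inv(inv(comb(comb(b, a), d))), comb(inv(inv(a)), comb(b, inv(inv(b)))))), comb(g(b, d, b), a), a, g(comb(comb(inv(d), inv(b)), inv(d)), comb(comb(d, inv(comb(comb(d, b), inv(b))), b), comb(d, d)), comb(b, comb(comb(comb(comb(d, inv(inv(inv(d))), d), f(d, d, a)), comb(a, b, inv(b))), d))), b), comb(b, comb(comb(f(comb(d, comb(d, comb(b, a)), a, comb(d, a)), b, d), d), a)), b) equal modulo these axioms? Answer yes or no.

Answer: yes — both canonical forms are g(comb(a, a, b, g(b, d, b), g(comb(inv(b), inv(d), inv(d)), comb(b, d, d), comb(a, b, d, d, f(d, d, a))), inv(g(comb(b, b), comb(a, b, d), comb(a, b, b)))), comb(a, b, d, f(comb(a, a, a, b, d, d, d), b, d)), b)

Derivation:
Left:  g(comb(inv(g(comb(b, b), inv(inv(comb(d, comb(b, a)))), comb(b, b, a))), comb(a, inv(inv(g(b, d, b)))), a, b, g(comb(inv(d), inv(b), inv(d)), inv(inv(comb(comb(inv(comb(comb(inv(b), comb(d, inv(d))), comb(inv(d), b))), b), inv(inv(d))))), comb(d, a, f(d, d, a), b, d))), comb(d, a, b, f(comb(b, a, d, comb(a, d), a, d), inv(inv(b)), d)), b)
  Work inside:  comb(inv(g(comb(b, b), inv(inv(comb(d, comb(b, a)))), comb(b, b, a))), comb(a, inv(inv(g(b, d, b)))), a, b, g(comb(inv(d), inv(b), inv(d)), inv(inv(comb(comb(inv(comb(comb(inv(b), comb(d, inv(d))), comb(inv(d), b))), b), inv(inv(d))))), comb(d, a, f(d, d, a), b, d)))
  Push inv inside:  distribute inv over comb and collapse double inv
  Combine occurrences:  comb(inv(g(comb(b, b), comb(a, b, d), comb(a, b, b))), a, a, g(b, d, b), b, g(comb(inv(b), inv(d), inv(d)), comb(b, d, d), comb(a, b, d, d, f(d, d, a))))
  Sort:  comb(a, a, b, g(b, d, b), g(comb(inv(b), inv(d), inv(d)), comb(b, d, d), comb(a, b, d, d, f(d, d, a))), inv(g(comb(b, b), comb(a, b, d), comb(a, b, b))))
  Rebuild:  g(comb(a, a, b, g(b, d, b), g(comb(inv(b), inv(d), inv(d)), comb(b, d, d), comb(a, b, d, d, f(d, d, a))), inv(g(comb(b, b), comb(a, b, d), comb(a, b, b)))), comb(a, b, d, f(comb(a, a, a, b, d, d, d), b, d)), b)
Right:  g(comb(inv(g(comb(b, b), inv(inv(comb(comb(b, a), d))), comb(inv(inv(a)), comb(b, inv(inv(b)))))), comb(g(b, d, b), a), a, g(comb(comb(inv(d), inv(b)), inv(d)), comb(comb(d, inv(comb(comb(d, b), inv(b))), b), comb(d, d)), comb(b, comb(comb(comb(comb(d, inv(inv(inv(d))), d), f(d, d, a)), comb(a, b, inv(b))), d))), b), comb(b, comb(comb(f(comb(d, comb(d, comb(b, a)), a, comb(d, a)), b, d), d), a)), b)
  Work inside:  comb(inv(g(comb(b, b), inv(inv(comb(comb(b, a), d))), comb(inv(inv(a)), comb(b, inv(inv(b)))))), comb(g(b, d, b), a), a, g(comb(comb(inv(d), inv(b)), inv(d)), comb(comb(d, inv(comb(comb(d, b), inv(b))), b), comb(d, d)), comb(b, comb(comb(comb(comb(d, inv(inv(inv(d))), d), f(d, d, a)), comb(a, b, inv(b))), d))), b)
  Push inv inside:  distribute inv over comb and collapse double inv
  Collect:  comb(inv(g(comb(b, b), comb(a, b, d), comb(a, b, b))), g(b, d, b), a, a, g(comb(inv(b), inv(d), inv(d)), comb(b, d, d), comb(a, b, d, d, f(d, d, a))), b)
  Sort arguments:  comb(a, a, b, g(b, d, b), g(comb(inv(b), inv(d), inv(d)), comb(b, d, d), comb(a, b, d, d, f(d, d, a))), inv(g(comb(b, b), comb(a, b, d), comb(a, b, b))))
  Rebuild:  g(comb(a, a, b, g(b, d, b), g(comb(inv(b), inv(d), inv(d)), comb(b, d, d), comb(a, b, d, d, f(d, d, a))), inv(g(comb(b, b), comb(a, b, d), comb(a, b, b)))), comb(a, b, d, f(comb(a, a, a, b, d, d, d), b, d)), b)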